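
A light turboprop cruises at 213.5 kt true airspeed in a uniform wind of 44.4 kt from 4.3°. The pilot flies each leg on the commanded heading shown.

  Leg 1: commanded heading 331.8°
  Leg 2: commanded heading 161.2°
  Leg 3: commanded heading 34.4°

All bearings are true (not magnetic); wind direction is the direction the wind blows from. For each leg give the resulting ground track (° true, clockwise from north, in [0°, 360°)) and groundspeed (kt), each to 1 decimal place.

Leg 1: track=324.1°, groundspeed=177.7 kt
Leg 2: track=165.1°, groundspeed=254.9 kt
Leg 3: track=41.6°, groundspeed=176.5 kt

Leg 1: heading 331.8°; drift -7.7° → track 324.1°, groundspeed 177.7 kt
Leg 2: heading 161.2°; drift +3.9° → track 165.1°, groundspeed 254.9 kt
Leg 3: heading 34.4°; drift +7.2° → track 41.6°, groundspeed 176.5 kt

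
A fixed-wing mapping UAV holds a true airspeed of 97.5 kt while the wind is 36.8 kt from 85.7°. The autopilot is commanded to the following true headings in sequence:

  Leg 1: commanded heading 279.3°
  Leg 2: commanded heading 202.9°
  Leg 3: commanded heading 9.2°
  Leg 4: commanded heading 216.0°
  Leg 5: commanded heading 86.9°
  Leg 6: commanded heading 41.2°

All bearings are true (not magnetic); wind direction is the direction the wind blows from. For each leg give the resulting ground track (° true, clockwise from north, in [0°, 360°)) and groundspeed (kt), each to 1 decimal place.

Leg 1: heading 279.3°; drift -3.7° → track 275.6°, groundspeed 133.5 kt
Leg 2: heading 202.9°; drift +16.0° → track 218.9°, groundspeed 118.9 kt
Leg 3: heading 9.2°; drift -21.9° → track 347.3°, groundspeed 95.8 kt
Leg 4: heading 216.0°; drift +13.0° → track 229.0°, groundspeed 124.5 kt
Leg 5: heading 86.9°; drift +0.7° → track 87.6°, groundspeed 60.7 kt
Leg 6: heading 41.2°; drift -19.9° → track 21.3°, groundspeed 75.8 kt

Leg 1: track=275.6°, groundspeed=133.5 kt
Leg 2: track=218.9°, groundspeed=118.9 kt
Leg 3: track=347.3°, groundspeed=95.8 kt
Leg 4: track=229.0°, groundspeed=124.5 kt
Leg 5: track=87.6°, groundspeed=60.7 kt
Leg 6: track=21.3°, groundspeed=75.8 kt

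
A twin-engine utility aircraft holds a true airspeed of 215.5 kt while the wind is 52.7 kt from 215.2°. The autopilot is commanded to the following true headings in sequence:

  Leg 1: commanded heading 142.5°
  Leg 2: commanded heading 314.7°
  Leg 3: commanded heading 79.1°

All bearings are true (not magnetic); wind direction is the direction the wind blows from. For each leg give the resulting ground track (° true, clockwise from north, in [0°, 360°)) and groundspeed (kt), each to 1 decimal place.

Leg 1: heading 142.5°; drift -14.1° → track 128.4°, groundspeed 206.1 kt
Leg 2: heading 314.7°; drift +13.1° → track 327.8°, groundspeed 230.1 kt
Leg 3: heading 79.1°; drift -8.2° → track 70.9°, groundspeed 256.1 kt

Leg 1: track=128.4°, groundspeed=206.1 kt
Leg 2: track=327.8°, groundspeed=230.1 kt
Leg 3: track=70.9°, groundspeed=256.1 kt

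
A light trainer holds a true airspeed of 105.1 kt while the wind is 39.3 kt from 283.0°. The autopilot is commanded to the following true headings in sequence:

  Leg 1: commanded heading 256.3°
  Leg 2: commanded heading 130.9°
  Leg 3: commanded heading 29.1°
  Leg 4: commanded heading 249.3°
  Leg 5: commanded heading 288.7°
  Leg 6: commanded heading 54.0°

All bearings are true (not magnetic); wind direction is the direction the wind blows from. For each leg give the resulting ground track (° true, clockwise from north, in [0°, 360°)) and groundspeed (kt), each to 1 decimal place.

Leg 1: heading 256.3°; drift -14.2° → track 242.1°, groundspeed 72.2 kt
Leg 2: heading 130.9°; drift -7.5° → track 123.4°, groundspeed 141.0 kt
Leg 3: heading 29.1°; drift +18.0° → track 47.1°, groundspeed 122.0 kt
Leg 4: heading 249.3°; drift -16.8° → track 232.5°, groundspeed 75.6 kt
Leg 5: heading 288.7°; drift +3.4° → track 292.1°, groundspeed 66.1 kt
Leg 6: heading 54.0°; drift +12.8° → track 66.8°, groundspeed 134.2 kt

Leg 1: track=242.1°, groundspeed=72.2 kt
Leg 2: track=123.4°, groundspeed=141.0 kt
Leg 3: track=47.1°, groundspeed=122.0 kt
Leg 4: track=232.5°, groundspeed=75.6 kt
Leg 5: track=292.1°, groundspeed=66.1 kt
Leg 6: track=66.8°, groundspeed=134.2 kt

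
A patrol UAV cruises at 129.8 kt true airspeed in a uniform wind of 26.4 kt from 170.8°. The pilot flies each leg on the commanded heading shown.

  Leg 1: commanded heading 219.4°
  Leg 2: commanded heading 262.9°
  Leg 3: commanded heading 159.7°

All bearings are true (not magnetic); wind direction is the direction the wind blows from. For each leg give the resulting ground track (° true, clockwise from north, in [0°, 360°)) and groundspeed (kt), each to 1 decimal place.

Leg 1: heading 219.4°; drift +10.0° → track 229.4°, groundspeed 114.1 kt
Leg 2: heading 262.9°; drift +11.4° → track 274.3°, groundspeed 133.4 kt
Leg 3: heading 159.7°; drift -2.8° → track 156.9°, groundspeed 104.0 kt

Leg 1: track=229.4°, groundspeed=114.1 kt
Leg 2: track=274.3°, groundspeed=133.4 kt
Leg 3: track=156.9°, groundspeed=104.0 kt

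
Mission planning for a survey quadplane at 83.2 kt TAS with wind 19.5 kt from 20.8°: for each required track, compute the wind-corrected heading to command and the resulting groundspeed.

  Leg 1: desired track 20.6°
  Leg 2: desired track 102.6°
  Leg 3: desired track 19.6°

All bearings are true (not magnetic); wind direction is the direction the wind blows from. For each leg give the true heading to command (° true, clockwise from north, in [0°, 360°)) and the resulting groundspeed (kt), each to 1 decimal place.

Leg 1: heading=20.6°, groundspeed=63.7 kt
Leg 2: heading=89.2°, groundspeed=78.1 kt
Leg 3: heading=19.9°, groundspeed=63.7 kt

Leg 1: desired track 20.6°; wind correction +0.0° → command heading 20.6°, groundspeed 63.7 kt
Leg 2: desired track 102.6°; wind correction -13.4° → command heading 89.2°, groundspeed 78.1 kt
Leg 3: desired track 19.6°; wind correction +0.3° → command heading 19.9°, groundspeed 63.7 kt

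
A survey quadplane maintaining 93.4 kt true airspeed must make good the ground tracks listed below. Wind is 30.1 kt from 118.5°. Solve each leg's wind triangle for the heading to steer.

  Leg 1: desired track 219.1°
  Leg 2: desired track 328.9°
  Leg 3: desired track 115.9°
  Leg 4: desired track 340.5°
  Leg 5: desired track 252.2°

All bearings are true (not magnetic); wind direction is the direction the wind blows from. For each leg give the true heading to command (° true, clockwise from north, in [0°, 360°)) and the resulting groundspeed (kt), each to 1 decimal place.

Leg 1: heading=200.6°, groundspeed=94.1 kt
Leg 2: heading=338.3°, groundspeed=118.1 kt
Leg 3: heading=116.7°, groundspeed=63.3 kt
Leg 4: heading=353.0°, groundspeed=113.6 kt
Leg 5: heading=238.7°, groundspeed=111.6 kt

Leg 1: desired track 219.1°; wind correction -18.5° → command heading 200.6°, groundspeed 94.1 kt
Leg 2: desired track 328.9°; wind correction +9.4° → command heading 338.3°, groundspeed 118.1 kt
Leg 3: desired track 115.9°; wind correction +0.8° → command heading 116.7°, groundspeed 63.3 kt
Leg 4: desired track 340.5°; wind correction +12.5° → command heading 353.0°, groundspeed 113.6 kt
Leg 5: desired track 252.2°; wind correction -13.5° → command heading 238.7°, groundspeed 111.6 kt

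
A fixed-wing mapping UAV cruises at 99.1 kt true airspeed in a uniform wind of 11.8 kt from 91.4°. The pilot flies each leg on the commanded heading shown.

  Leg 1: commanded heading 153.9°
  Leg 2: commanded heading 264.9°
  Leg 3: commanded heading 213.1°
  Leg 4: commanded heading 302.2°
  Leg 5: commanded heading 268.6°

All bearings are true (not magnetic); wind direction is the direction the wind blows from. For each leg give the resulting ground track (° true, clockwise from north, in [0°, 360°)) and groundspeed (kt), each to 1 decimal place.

Leg 1: track=160.3°, groundspeed=94.2 kt
Leg 2: track=265.6°, groundspeed=110.8 kt
Leg 3: track=218.5°, groundspeed=105.8 kt
Leg 4: track=299.0°, groundspeed=109.4 kt
Leg 5: track=268.9°, groundspeed=110.9 kt

Leg 1: heading 153.9°; drift +6.4° → track 160.3°, groundspeed 94.2 kt
Leg 2: heading 264.9°; drift +0.7° → track 265.6°, groundspeed 110.8 kt
Leg 3: heading 213.1°; drift +5.4° → track 218.5°, groundspeed 105.8 kt
Leg 4: heading 302.2°; drift -3.2° → track 299.0°, groundspeed 109.4 kt
Leg 5: heading 268.6°; drift +0.3° → track 268.9°, groundspeed 110.9 kt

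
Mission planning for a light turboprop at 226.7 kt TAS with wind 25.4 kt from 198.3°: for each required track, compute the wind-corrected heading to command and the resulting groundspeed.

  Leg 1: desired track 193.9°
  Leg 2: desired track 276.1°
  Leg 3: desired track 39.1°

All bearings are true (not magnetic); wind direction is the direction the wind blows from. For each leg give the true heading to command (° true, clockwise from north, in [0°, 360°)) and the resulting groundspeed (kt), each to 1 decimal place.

Leg 1: heading=194.4°, groundspeed=201.4 kt
Leg 2: heading=269.8°, groundspeed=220.0 kt
Leg 3: heading=41.4°, groundspeed=250.3 kt

Leg 1: desired track 193.9°; wind correction +0.5° → command heading 194.4°, groundspeed 201.4 kt
Leg 2: desired track 276.1°; wind correction -6.3° → command heading 269.8°, groundspeed 220.0 kt
Leg 3: desired track 39.1°; wind correction +2.3° → command heading 41.4°, groundspeed 250.3 kt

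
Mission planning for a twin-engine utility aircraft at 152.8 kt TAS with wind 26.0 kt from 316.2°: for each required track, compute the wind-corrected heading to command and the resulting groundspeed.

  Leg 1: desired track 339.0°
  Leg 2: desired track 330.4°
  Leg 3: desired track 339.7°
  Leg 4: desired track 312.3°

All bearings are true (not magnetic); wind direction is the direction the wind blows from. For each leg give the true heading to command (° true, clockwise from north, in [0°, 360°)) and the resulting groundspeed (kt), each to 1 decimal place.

Leg 1: heading=335.2°, groundspeed=128.5 kt
Leg 2: heading=328.0°, groundspeed=127.5 kt
Leg 3: heading=335.8°, groundspeed=128.6 kt
Leg 4: heading=313.0°, groundspeed=126.8 kt

Leg 1: desired track 339.0°; wind correction -3.8° → command heading 335.2°, groundspeed 128.5 kt
Leg 2: desired track 330.4°; wind correction -2.4° → command heading 328.0°, groundspeed 127.5 kt
Leg 3: desired track 339.7°; wind correction -3.9° → command heading 335.8°, groundspeed 128.6 kt
Leg 4: desired track 312.3°; wind correction +0.7° → command heading 313.0°, groundspeed 126.8 kt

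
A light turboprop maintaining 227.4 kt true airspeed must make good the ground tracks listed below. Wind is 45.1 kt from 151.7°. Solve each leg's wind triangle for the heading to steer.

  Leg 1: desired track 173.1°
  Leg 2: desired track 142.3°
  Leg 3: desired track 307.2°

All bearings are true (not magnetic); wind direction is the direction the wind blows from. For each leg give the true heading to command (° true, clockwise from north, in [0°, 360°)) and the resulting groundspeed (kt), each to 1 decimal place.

Leg 1: desired track 173.1°; wind correction -4.1° → command heading 169.0°, groundspeed 184.8 kt
Leg 2: desired track 142.3°; wind correction +1.9° → command heading 144.2°, groundspeed 182.8 kt
Leg 3: desired track 307.2°; wind correction -4.7° → command heading 302.5°, groundspeed 267.7 kt

Leg 1: heading=169.0°, groundspeed=184.8 kt
Leg 2: heading=144.2°, groundspeed=182.8 kt
Leg 3: heading=302.5°, groundspeed=267.7 kt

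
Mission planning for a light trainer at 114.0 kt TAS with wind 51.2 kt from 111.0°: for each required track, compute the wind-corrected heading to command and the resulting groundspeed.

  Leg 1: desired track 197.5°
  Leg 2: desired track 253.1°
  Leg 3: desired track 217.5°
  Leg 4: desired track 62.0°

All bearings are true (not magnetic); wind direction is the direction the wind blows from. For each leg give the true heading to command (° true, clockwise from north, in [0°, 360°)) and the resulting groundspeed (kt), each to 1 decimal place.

Leg 1: heading=170.9°, groundspeed=98.8 kt
Leg 2: heading=237.1°, groundspeed=150.0 kt
Leg 3: heading=192.0°, groundspeed=117.4 kt
Leg 4: heading=81.8°, groundspeed=73.7 kt

Leg 1: desired track 197.5°; wind correction -26.6° → command heading 170.9°, groundspeed 98.8 kt
Leg 2: desired track 253.1°; wind correction -16.0° → command heading 237.1°, groundspeed 150.0 kt
Leg 3: desired track 217.5°; wind correction -25.5° → command heading 192.0°, groundspeed 117.4 kt
Leg 4: desired track 62.0°; wind correction +19.8° → command heading 81.8°, groundspeed 73.7 kt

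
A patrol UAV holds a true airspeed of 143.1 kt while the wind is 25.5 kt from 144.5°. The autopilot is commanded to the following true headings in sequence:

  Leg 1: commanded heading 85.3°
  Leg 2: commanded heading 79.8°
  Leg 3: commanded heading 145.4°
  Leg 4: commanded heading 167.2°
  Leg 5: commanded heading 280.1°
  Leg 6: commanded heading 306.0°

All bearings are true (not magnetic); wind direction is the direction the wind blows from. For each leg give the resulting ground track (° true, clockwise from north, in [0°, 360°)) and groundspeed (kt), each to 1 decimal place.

Leg 1: heading 85.3°; drift -9.6° → track 75.7°, groundspeed 131.9 kt
Leg 2: heading 79.8°; drift -9.9° → track 69.9°, groundspeed 134.2 kt
Leg 3: heading 145.4°; drift +0.2° → track 145.6°, groundspeed 117.6 kt
Leg 4: heading 167.2°; drift +4.7° → track 171.9°, groundspeed 120.0 kt
Leg 5: heading 280.1°; drift +6.3° → track 286.4°, groundspeed 162.3 kt
Leg 6: heading 306.0°; drift +2.8° → track 308.8°, groundspeed 167.5 kt

Leg 1: track=75.7°, groundspeed=131.9 kt
Leg 2: track=69.9°, groundspeed=134.2 kt
Leg 3: track=145.6°, groundspeed=117.6 kt
Leg 4: track=171.9°, groundspeed=120.0 kt
Leg 5: track=286.4°, groundspeed=162.3 kt
Leg 6: track=308.8°, groundspeed=167.5 kt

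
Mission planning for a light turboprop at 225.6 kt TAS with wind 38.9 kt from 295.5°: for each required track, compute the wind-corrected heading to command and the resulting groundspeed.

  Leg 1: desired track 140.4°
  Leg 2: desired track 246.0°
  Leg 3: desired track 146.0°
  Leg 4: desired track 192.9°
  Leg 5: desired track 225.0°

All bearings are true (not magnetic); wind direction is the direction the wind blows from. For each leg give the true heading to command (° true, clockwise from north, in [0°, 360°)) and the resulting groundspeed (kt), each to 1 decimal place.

Leg 1: desired track 140.4°; wind correction +4.2° → command heading 144.6°, groundspeed 260.3 kt
Leg 2: desired track 246.0°; wind correction +7.5° → command heading 253.5°, groundspeed 198.4 kt
Leg 3: desired track 146.0°; wind correction +5.0° → command heading 151.0°, groundspeed 258.3 kt
Leg 4: desired track 192.9°; wind correction +9.7° → command heading 202.6°, groundspeed 230.9 kt
Leg 5: desired track 225.0°; wind correction +9.4° → command heading 234.4°, groundspeed 209.6 kt

Leg 1: heading=144.6°, groundspeed=260.3 kt
Leg 2: heading=253.5°, groundspeed=198.4 kt
Leg 3: heading=151.0°, groundspeed=258.3 kt
Leg 4: heading=202.6°, groundspeed=230.9 kt
Leg 5: heading=234.4°, groundspeed=209.6 kt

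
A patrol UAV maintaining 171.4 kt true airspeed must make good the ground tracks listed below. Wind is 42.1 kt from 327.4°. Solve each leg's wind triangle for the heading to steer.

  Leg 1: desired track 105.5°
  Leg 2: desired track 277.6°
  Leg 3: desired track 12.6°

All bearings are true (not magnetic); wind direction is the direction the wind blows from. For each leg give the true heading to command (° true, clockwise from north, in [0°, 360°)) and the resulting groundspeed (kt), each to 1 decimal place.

Leg 1: desired track 105.5°; wind correction -9.4° → command heading 96.1°, groundspeed 200.4 kt
Leg 2: desired track 277.6°; wind correction +10.8° → command heading 288.4°, groundspeed 141.2 kt
Leg 3: desired track 12.6°; wind correction -10.0° → command heading 2.6°, groundspeed 139.1 kt

Leg 1: heading=96.1°, groundspeed=200.4 kt
Leg 2: heading=288.4°, groundspeed=141.2 kt
Leg 3: heading=2.6°, groundspeed=139.1 kt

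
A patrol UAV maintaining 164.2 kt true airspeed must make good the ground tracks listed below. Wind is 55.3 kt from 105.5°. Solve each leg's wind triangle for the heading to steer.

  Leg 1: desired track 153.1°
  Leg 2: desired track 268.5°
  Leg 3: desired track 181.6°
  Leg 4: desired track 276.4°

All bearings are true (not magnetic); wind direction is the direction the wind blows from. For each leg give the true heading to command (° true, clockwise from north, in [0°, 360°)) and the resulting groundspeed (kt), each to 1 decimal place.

Leg 1: heading=138.7°, groundspeed=121.8 kt
Leg 2: heading=262.8°, groundspeed=216.3 kt
Leg 3: heading=162.5°, groundspeed=141.9 kt
Leg 4: heading=273.3°, groundspeed=218.6 kt

Leg 1: desired track 153.1°; wind correction -14.4° → command heading 138.7°, groundspeed 121.8 kt
Leg 2: desired track 268.5°; wind correction -5.7° → command heading 262.8°, groundspeed 216.3 kt
Leg 3: desired track 181.6°; wind correction -19.1° → command heading 162.5°, groundspeed 141.9 kt
Leg 4: desired track 276.4°; wind correction -3.1° → command heading 273.3°, groundspeed 218.6 kt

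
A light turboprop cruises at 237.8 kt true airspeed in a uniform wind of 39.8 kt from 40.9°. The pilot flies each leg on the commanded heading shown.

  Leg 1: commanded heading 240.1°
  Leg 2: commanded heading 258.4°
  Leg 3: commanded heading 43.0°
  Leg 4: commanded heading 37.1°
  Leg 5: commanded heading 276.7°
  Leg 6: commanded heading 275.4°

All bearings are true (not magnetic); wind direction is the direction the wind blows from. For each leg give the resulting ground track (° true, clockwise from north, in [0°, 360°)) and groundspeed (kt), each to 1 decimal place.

Leg 1: heading 240.1°; drift -2.7° → track 237.4°, groundspeed 275.7 kt
Leg 2: heading 258.4°; drift -5.1° → track 253.3°, groundspeed 270.5 kt
Leg 3: heading 43.0°; drift +0.4° → track 43.4°, groundspeed 198.0 kt
Leg 4: heading 37.1°; drift -0.8° → track 36.3°, groundspeed 198.1 kt
Leg 5: heading 276.7°; drift -7.2° → track 269.5°, groundspeed 262.2 kt
Leg 6: heading 275.4°; drift -7.1° → track 268.3°, groundspeed 262.9 kt

Leg 1: track=237.4°, groundspeed=275.7 kt
Leg 2: track=253.3°, groundspeed=270.5 kt
Leg 3: track=43.4°, groundspeed=198.0 kt
Leg 4: track=36.3°, groundspeed=198.1 kt
Leg 5: track=269.5°, groundspeed=262.2 kt
Leg 6: track=268.3°, groundspeed=262.9 kt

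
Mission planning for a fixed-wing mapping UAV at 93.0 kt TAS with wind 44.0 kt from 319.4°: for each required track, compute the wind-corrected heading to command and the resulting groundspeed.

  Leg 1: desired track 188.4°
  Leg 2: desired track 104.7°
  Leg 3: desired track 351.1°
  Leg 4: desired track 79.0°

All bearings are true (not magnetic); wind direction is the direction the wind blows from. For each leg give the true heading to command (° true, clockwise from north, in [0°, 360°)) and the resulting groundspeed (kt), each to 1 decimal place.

Leg 1: desired track 188.4°; wind correction +20.9° → command heading 209.3°, groundspeed 115.7 kt
Leg 2: desired track 104.7°; wind correction -15.6° → command heading 89.1°, groundspeed 125.7 kt
Leg 3: desired track 351.1°; wind correction -14.4° → command heading 336.7°, groundspeed 52.6 kt
Leg 4: desired track 79.0°; wind correction -24.3° → command heading 54.7°, groundspeed 106.5 kt

Leg 1: heading=209.3°, groundspeed=115.7 kt
Leg 2: heading=89.1°, groundspeed=125.7 kt
Leg 3: heading=336.7°, groundspeed=52.6 kt
Leg 4: heading=54.7°, groundspeed=106.5 kt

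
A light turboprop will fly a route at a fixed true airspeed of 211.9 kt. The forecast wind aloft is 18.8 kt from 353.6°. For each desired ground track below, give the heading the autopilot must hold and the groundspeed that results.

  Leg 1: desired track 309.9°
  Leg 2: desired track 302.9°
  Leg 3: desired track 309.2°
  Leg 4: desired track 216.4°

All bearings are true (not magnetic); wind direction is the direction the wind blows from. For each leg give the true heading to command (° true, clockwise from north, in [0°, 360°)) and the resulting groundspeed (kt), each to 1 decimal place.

Leg 1: desired track 309.9°; wind correction +3.5° → command heading 313.4°, groundspeed 197.9 kt
Leg 2: desired track 302.9°; wind correction +3.9° → command heading 306.8°, groundspeed 199.5 kt
Leg 3: desired track 309.2°; wind correction +3.6° → command heading 312.8°, groundspeed 198.1 kt
Leg 4: desired track 216.4°; wind correction +3.5° → command heading 219.9°, groundspeed 225.3 kt

Leg 1: heading=313.4°, groundspeed=197.9 kt
Leg 2: heading=306.8°, groundspeed=199.5 kt
Leg 3: heading=312.8°, groundspeed=198.1 kt
Leg 4: heading=219.9°, groundspeed=225.3 kt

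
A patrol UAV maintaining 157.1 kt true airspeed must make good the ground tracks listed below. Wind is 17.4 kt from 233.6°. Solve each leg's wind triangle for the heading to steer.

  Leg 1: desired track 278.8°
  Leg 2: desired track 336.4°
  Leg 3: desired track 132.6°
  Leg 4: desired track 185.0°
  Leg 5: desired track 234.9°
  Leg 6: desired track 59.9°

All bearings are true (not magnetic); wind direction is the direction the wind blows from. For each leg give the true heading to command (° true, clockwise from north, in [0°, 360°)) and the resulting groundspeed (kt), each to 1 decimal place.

Leg 1: desired track 278.8°; wind correction -4.5° → command heading 274.3°, groundspeed 144.4 kt
Leg 2: desired track 336.4°; wind correction -6.2° → command heading 330.2°, groundspeed 160.0 kt
Leg 3: desired track 132.6°; wind correction +6.2° → command heading 138.8°, groundspeed 159.5 kt
Leg 4: desired track 185.0°; wind correction +4.8° → command heading 189.8°, groundspeed 145.1 kt
Leg 5: desired track 234.9°; wind correction -0.1° → command heading 234.8°, groundspeed 139.7 kt
Leg 6: desired track 59.9°; wind correction +0.7° → command heading 60.6°, groundspeed 174.4 kt

Leg 1: heading=274.3°, groundspeed=144.4 kt
Leg 2: heading=330.2°, groundspeed=160.0 kt
Leg 3: heading=138.8°, groundspeed=159.5 kt
Leg 4: heading=189.8°, groundspeed=145.1 kt
Leg 5: heading=234.8°, groundspeed=139.7 kt
Leg 6: heading=60.6°, groundspeed=174.4 kt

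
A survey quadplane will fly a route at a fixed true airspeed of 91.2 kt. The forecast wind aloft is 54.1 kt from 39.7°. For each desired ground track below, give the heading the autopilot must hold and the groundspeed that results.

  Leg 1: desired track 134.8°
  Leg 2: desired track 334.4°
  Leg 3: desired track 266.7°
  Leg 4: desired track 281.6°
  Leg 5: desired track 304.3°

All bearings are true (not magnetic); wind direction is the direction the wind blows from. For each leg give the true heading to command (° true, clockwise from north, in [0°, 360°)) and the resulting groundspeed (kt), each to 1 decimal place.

Leg 1: desired track 134.8°; wind correction -36.2° → command heading 98.6°, groundspeed 78.4 kt
Leg 2: desired track 334.4°; wind correction +32.6° → command heading 7.0°, groundspeed 54.2 kt
Leg 3: desired track 266.7°; wind correction +25.7° → command heading 292.4°, groundspeed 119.1 kt
Leg 4: desired track 281.6°; wind correction +31.6° → command heading 313.2°, groundspeed 103.2 kt
Leg 5: desired track 304.3°; wind correction +36.2° → command heading 340.5°, groundspeed 78.7 kt

Leg 1: heading=98.6°, groundspeed=78.4 kt
Leg 2: heading=7.0°, groundspeed=54.2 kt
Leg 3: heading=292.4°, groundspeed=119.1 kt
Leg 4: heading=313.2°, groundspeed=103.2 kt
Leg 5: heading=340.5°, groundspeed=78.7 kt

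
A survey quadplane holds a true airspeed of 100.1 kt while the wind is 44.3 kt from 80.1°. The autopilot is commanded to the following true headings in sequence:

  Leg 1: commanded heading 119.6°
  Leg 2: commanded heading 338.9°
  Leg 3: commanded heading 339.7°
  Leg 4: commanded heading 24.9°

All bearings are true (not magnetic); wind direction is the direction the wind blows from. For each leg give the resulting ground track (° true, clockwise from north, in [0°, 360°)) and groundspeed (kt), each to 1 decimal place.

Leg 1: heading 119.6°; drift +23.1° → track 142.7°, groundspeed 71.7 kt
Leg 2: heading 338.9°; drift -21.8° → track 317.1°, groundspeed 117.1 kt
Leg 3: heading 339.7°; drift -22.0° → track 317.7°, groundspeed 116.5 kt
Leg 4: heading 24.9°; drift -25.9° → track 359.0°, groundspeed 83.2 kt

Leg 1: track=142.7°, groundspeed=71.7 kt
Leg 2: track=317.1°, groundspeed=117.1 kt
Leg 3: track=317.7°, groundspeed=116.5 kt
Leg 4: track=359.0°, groundspeed=83.2 kt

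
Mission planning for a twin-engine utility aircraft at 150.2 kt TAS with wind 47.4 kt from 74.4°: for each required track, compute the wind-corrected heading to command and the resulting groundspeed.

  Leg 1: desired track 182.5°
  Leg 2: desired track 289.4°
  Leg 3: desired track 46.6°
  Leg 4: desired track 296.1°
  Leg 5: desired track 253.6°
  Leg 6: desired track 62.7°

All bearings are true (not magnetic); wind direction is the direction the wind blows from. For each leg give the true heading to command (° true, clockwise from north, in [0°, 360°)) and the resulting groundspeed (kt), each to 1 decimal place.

Leg 1: desired track 182.5°; wind correction -17.5° → command heading 165.0°, groundspeed 158.0 kt
Leg 2: desired track 289.4°; wind correction +10.4° → command heading 299.8°, groundspeed 186.5 kt
Leg 3: desired track 46.6°; wind correction +8.5° → command heading 55.1°, groundspeed 106.6 kt
Leg 4: desired track 296.1°; wind correction +12.1° → command heading 308.2°, groundspeed 182.2 kt
Leg 5: desired track 253.6°; wind correction -0.3° → command heading 253.3°, groundspeed 197.6 kt
Leg 6: desired track 62.7°; wind correction +3.7° → command heading 66.4°, groundspeed 103.5 kt

Leg 1: heading=165.0°, groundspeed=158.0 kt
Leg 2: heading=299.8°, groundspeed=186.5 kt
Leg 3: heading=55.1°, groundspeed=106.6 kt
Leg 4: heading=308.2°, groundspeed=182.2 kt
Leg 5: heading=253.3°, groundspeed=197.6 kt
Leg 6: heading=66.4°, groundspeed=103.5 kt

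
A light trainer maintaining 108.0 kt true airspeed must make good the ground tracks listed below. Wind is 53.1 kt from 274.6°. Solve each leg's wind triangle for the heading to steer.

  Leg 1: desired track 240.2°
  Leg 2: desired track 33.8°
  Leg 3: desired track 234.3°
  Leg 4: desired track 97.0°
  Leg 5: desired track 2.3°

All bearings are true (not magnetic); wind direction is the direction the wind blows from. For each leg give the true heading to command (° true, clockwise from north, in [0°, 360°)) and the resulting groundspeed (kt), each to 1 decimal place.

Leg 1: desired track 240.2°; wind correction +16.1° → command heading 256.3°, groundspeed 59.9 kt
Leg 2: desired track 33.8°; wind correction -25.4° → command heading 8.4°, groundspeed 123.5 kt
Leg 3: desired track 234.3°; wind correction +18.5° → command heading 252.8°, groundspeed 61.9 kt
Leg 4: desired track 97.0°; wind correction +1.2° → command heading 98.2°, groundspeed 161.0 kt
Leg 5: desired track 2.3°; wind correction -29.4° → command heading 332.9°, groundspeed 91.9 kt

Leg 1: heading=256.3°, groundspeed=59.9 kt
Leg 2: heading=8.4°, groundspeed=123.5 kt
Leg 3: heading=252.8°, groundspeed=61.9 kt
Leg 4: heading=98.2°, groundspeed=161.0 kt
Leg 5: heading=332.9°, groundspeed=91.9 kt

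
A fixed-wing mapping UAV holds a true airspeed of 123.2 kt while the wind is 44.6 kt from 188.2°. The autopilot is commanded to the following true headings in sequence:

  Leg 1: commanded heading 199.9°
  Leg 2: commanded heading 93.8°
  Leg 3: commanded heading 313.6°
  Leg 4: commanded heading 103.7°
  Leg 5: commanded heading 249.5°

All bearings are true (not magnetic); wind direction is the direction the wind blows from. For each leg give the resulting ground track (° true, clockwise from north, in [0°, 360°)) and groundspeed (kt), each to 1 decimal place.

Leg 1: heading 199.9°; drift +6.5° → track 206.4°, groundspeed 80.0 kt
Leg 2: heading 93.8°; drift -19.4° → track 74.4°, groundspeed 134.2 kt
Leg 3: heading 313.6°; drift +13.7° → track 327.3°, groundspeed 153.4 kt
Leg 4: heading 103.7°; drift -20.5° → track 83.2°, groundspeed 126.9 kt
Leg 5: heading 249.5°; drift +21.0° → track 270.5°, groundspeed 109.0 kt

Leg 1: track=206.4°, groundspeed=80.0 kt
Leg 2: track=74.4°, groundspeed=134.2 kt
Leg 3: track=327.3°, groundspeed=153.4 kt
Leg 4: track=83.2°, groundspeed=126.9 kt
Leg 5: track=270.5°, groundspeed=109.0 kt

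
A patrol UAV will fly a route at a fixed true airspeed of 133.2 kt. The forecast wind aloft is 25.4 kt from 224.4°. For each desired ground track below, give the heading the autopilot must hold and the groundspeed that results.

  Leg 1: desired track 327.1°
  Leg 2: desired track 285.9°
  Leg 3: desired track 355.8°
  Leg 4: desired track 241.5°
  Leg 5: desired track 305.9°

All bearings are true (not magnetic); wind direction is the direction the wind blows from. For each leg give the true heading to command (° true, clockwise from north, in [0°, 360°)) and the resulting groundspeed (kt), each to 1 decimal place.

Leg 1: heading=316.4°, groundspeed=136.5 kt
Leg 2: heading=276.3°, groundspeed=119.2 kt
Leg 3: heading=347.6°, groundspeed=148.6 kt
Leg 4: heading=238.3°, groundspeed=108.7 kt
Leg 5: heading=295.0°, groundspeed=127.1 kt

Leg 1: desired track 327.1°; wind correction -10.7° → command heading 316.4°, groundspeed 136.5 kt
Leg 2: desired track 285.9°; wind correction -9.6° → command heading 276.3°, groundspeed 119.2 kt
Leg 3: desired track 355.8°; wind correction -8.2° → command heading 347.6°, groundspeed 148.6 kt
Leg 4: desired track 241.5°; wind correction -3.2° → command heading 238.3°, groundspeed 108.7 kt
Leg 5: desired track 305.9°; wind correction -10.9° → command heading 295.0°, groundspeed 127.1 kt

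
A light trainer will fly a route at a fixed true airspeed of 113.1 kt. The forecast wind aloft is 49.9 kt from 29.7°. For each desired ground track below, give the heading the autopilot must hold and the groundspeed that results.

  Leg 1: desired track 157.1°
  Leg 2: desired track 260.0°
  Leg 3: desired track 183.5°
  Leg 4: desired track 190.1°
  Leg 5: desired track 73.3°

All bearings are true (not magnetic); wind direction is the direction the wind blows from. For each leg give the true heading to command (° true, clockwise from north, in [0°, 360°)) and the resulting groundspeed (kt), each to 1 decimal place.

Leg 1: desired track 157.1°; wind correction -20.5° → command heading 136.6°, groundspeed 136.2 kt
Leg 2: desired track 260.0°; wind correction +19.8° → command heading 279.8°, groundspeed 138.3 kt
Leg 3: desired track 183.5°; wind correction -11.2° → command heading 172.3°, groundspeed 155.7 kt
Leg 4: desired track 190.1°; wind correction -8.5° → command heading 181.6°, groundspeed 158.9 kt
Leg 5: desired track 73.3°; wind correction -17.7° → command heading 55.6°, groundspeed 71.6 kt

Leg 1: heading=136.6°, groundspeed=136.2 kt
Leg 2: heading=279.8°, groundspeed=138.3 kt
Leg 3: heading=172.3°, groundspeed=155.7 kt
Leg 4: heading=181.6°, groundspeed=158.9 kt
Leg 5: heading=55.6°, groundspeed=71.6 kt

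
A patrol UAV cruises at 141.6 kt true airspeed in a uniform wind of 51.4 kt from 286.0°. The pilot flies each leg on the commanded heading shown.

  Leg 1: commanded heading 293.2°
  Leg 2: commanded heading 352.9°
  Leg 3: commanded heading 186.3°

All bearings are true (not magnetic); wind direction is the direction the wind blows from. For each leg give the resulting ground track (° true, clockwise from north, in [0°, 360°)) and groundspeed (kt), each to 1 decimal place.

Leg 1: track=297.3°, groundspeed=90.8 kt
Leg 2: track=14.2°, groundspeed=130.3 kt
Leg 3: track=167.7°, groundspeed=158.6 kt

Leg 1: heading 293.2°; drift +4.1° → track 297.3°, groundspeed 90.8 kt
Leg 2: heading 352.9°; drift +21.3° → track 14.2°, groundspeed 130.3 kt
Leg 3: heading 186.3°; drift -18.6° → track 167.7°, groundspeed 158.6 kt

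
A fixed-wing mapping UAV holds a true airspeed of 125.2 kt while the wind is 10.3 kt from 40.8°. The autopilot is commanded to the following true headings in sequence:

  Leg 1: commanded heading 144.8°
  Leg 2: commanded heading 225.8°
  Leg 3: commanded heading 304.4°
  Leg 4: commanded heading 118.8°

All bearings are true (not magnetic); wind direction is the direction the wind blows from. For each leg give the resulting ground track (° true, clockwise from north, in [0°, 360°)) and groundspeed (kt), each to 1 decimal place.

Leg 1: heading 144.8°; drift +4.5° → track 149.3°, groundspeed 128.1 kt
Leg 2: heading 225.8°; drift -0.4° → track 225.4°, groundspeed 135.5 kt
Leg 3: heading 304.4°; drift -4.6° → track 299.8°, groundspeed 126.8 kt
Leg 4: heading 118.8°; drift +4.7° → track 123.5°, groundspeed 123.5 kt

Leg 1: track=149.3°, groundspeed=128.1 kt
Leg 2: track=225.4°, groundspeed=135.5 kt
Leg 3: track=299.8°, groundspeed=126.8 kt
Leg 4: track=123.5°, groundspeed=123.5 kt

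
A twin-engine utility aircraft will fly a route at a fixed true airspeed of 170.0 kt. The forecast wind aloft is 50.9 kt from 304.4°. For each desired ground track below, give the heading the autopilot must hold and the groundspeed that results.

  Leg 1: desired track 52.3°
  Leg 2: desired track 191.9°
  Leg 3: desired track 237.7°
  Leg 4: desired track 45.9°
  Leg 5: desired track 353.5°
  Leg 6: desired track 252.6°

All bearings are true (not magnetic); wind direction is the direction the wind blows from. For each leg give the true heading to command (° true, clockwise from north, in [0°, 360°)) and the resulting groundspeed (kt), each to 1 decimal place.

Leg 1: desired track 52.3°; wind correction -16.6° → command heading 35.7°, groundspeed 178.6 kt
Leg 2: desired track 191.9°; wind correction +16.1° → command heading 208.0°, groundspeed 182.8 kt
Leg 3: desired track 237.7°; wind correction +16.0° → command heading 253.7°, groundspeed 143.3 kt
Leg 4: desired track 45.9°; wind correction -17.1° → command heading 28.8°, groundspeed 172.7 kt
Leg 5: desired track 353.5°; wind correction -13.1° → command heading 340.4°, groundspeed 132.3 kt
Leg 6: desired track 252.6°; wind correction +13.6° → command heading 266.2°, groundspeed 133.8 kt

Leg 1: heading=35.7°, groundspeed=178.6 kt
Leg 2: heading=208.0°, groundspeed=182.8 kt
Leg 3: heading=253.7°, groundspeed=143.3 kt
Leg 4: heading=28.8°, groundspeed=172.7 kt
Leg 5: heading=340.4°, groundspeed=132.3 kt
Leg 6: heading=266.2°, groundspeed=133.8 kt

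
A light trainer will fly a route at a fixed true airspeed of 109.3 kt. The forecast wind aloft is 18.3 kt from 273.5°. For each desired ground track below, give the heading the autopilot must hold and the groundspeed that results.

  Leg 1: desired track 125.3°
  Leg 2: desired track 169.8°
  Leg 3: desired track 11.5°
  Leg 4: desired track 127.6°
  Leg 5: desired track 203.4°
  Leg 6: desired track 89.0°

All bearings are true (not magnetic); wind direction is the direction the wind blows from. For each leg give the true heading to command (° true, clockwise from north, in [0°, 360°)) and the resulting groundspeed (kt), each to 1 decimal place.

Leg 1: desired track 125.3°; wind correction +5.1° → command heading 130.4°, groundspeed 124.4 kt
Leg 2: desired track 169.8°; wind correction +9.4° → command heading 179.2°, groundspeed 112.2 kt
Leg 3: desired track 11.5°; wind correction -9.5° → command heading 2.0°, groundspeed 110.3 kt
Leg 4: desired track 127.6°; wind correction +5.4° → command heading 133.0°, groundspeed 124.0 kt
Leg 5: desired track 203.4°; wind correction +9.1° → command heading 212.5°, groundspeed 101.7 kt
Leg 6: desired track 89.0°; wind correction -0.8° → command heading 88.2°, groundspeed 127.5 kt

Leg 1: heading=130.4°, groundspeed=124.4 kt
Leg 2: heading=179.2°, groundspeed=112.2 kt
Leg 3: heading=2.0°, groundspeed=110.3 kt
Leg 4: heading=133.0°, groundspeed=124.0 kt
Leg 5: heading=212.5°, groundspeed=101.7 kt
Leg 6: heading=88.2°, groundspeed=127.5 kt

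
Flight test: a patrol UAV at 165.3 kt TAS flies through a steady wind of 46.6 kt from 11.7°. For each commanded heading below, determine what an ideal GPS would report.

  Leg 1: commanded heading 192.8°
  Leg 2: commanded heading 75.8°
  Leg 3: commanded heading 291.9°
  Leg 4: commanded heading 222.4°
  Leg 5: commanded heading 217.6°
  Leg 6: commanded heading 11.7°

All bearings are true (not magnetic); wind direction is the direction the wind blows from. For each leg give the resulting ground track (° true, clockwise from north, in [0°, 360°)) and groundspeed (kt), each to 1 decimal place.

Leg 1: heading 192.8°; drift -0.2° → track 192.6°, groundspeed 211.9 kt
Leg 2: heading 75.8°; drift +16.1° → track 91.9°, groundspeed 150.9 kt
Leg 3: heading 291.9°; drift -16.3° → track 275.6°, groundspeed 163.6 kt
Leg 4: heading 222.4°; drift -6.6° → track 215.8°, groundspeed 206.7 kt
Leg 5: heading 217.6°; drift -5.6° → track 212.0°, groundspeed 208.2 kt
Leg 6: heading 11.7°; drift +0.0° → track 11.7°, groundspeed 118.7 kt

Leg 1: track=192.6°, groundspeed=211.9 kt
Leg 2: track=91.9°, groundspeed=150.9 kt
Leg 3: track=275.6°, groundspeed=163.6 kt
Leg 4: track=215.8°, groundspeed=206.7 kt
Leg 5: track=212.0°, groundspeed=208.2 kt
Leg 6: track=11.7°, groundspeed=118.7 kt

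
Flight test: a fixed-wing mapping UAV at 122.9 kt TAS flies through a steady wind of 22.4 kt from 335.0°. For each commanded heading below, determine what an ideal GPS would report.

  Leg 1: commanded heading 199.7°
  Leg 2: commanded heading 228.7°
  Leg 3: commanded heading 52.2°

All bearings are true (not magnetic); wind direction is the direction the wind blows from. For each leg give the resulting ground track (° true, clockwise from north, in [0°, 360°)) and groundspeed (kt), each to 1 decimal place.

Leg 1: track=193.2°, groundspeed=139.7 kt
Leg 2: track=219.3°, groundspeed=131.0 kt
Leg 3: track=62.7°, groundspeed=119.9 kt

Leg 1: heading 199.7°; drift -6.5° → track 193.2°, groundspeed 139.7 kt
Leg 2: heading 228.7°; drift -9.4° → track 219.3°, groundspeed 131.0 kt
Leg 3: heading 52.2°; drift +10.5° → track 62.7°, groundspeed 119.9 kt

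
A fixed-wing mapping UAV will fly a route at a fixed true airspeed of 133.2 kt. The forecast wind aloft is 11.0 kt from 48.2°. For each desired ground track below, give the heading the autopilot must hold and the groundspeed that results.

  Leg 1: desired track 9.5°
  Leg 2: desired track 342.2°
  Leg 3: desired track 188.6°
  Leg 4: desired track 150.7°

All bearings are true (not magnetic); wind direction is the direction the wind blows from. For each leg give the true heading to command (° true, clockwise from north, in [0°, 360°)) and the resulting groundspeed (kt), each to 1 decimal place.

Leg 1: desired track 9.5°; wind correction +3.0° → command heading 12.5°, groundspeed 124.4 kt
Leg 2: desired track 342.2°; wind correction +4.3° → command heading 346.5°, groundspeed 128.3 kt
Leg 3: desired track 188.6°; wind correction -3.0° → command heading 185.6°, groundspeed 141.5 kt
Leg 4: desired track 150.7°; wind correction -4.6° → command heading 146.1°, groundspeed 135.1 kt

Leg 1: heading=12.5°, groundspeed=124.4 kt
Leg 2: heading=346.5°, groundspeed=128.3 kt
Leg 3: heading=185.6°, groundspeed=141.5 kt
Leg 4: heading=146.1°, groundspeed=135.1 kt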